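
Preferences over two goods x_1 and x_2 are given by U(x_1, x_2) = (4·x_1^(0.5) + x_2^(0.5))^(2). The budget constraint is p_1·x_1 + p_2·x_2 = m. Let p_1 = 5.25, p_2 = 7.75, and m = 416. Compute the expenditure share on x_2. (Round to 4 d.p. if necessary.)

share on x_2 = 0.0406

MU_x_1 ∝ 4·x_1^(-0.5), MU_x_2 ∝ x_2^(-0.5), so MRS = 4·(x_2/x_1)^(0.5) = p_1/p_2.
Solve for the ratio: x_2/x_1 = [(1/4)·p_1/p_2]^(2).
Substitute x_2 = (x_2/x_1)·x_1 into the budget: x_1* = m/(p_1 + p_2·(x_2/x_1)).
Numerically x_2/x_1 = 0.028681, so x_1* = 416/(5.25 + 7.75·0.028681) = 76.0195 and x_2* = 0.028681·76.0195 = 2.1803.
Expenditure on x_2: 7.75·2.1803 = 16.8975; share = 0.0406.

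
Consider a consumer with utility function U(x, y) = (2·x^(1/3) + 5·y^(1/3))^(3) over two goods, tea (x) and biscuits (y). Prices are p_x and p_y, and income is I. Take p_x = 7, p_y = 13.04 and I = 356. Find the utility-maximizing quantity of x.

x* = 13.0532

From the CES first-order condition, (2/5)·(y/x)^(2/3) = p_x/p_y.
Solve for the ratio: y/x = [(5/2)·p_x/p_y]^(1.5).
With the ratio pinned down, the budget gives x* = I/(p_x + p_y·(y/x)) and y* = (y/x)·x*.
Numerically y/x = 1.554679, so x* = 356/(7 + 13.04·1.554679) = 13.0532.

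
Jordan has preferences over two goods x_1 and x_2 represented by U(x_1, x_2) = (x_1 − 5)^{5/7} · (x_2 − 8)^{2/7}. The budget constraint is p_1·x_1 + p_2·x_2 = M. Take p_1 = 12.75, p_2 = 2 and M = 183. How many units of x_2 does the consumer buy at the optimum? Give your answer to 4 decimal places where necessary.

x_2* = 22.75

MRS = (5/2)·(x_2−8)/(x_1−5). Tangency with p_1/p_2 gives x_2−8 = (2/5)·(p_1/p_2)·(x_1−5).
Substituting into the budget: x_1* = 5 + 5/7·(M − 5·p_1 − 8·p_2)/p_1, and x_2* = 8 + 2/7·(…)/p_2.
Discretionary income = 183 − 5·12.75 − 8·2 = 103.25; x_2* = 8 + 2/7·103.25/2 = 22.75.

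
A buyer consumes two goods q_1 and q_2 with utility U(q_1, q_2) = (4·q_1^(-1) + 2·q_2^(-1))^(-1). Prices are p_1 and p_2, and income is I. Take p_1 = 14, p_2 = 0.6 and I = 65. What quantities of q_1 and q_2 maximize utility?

q_1* = 4.05, q_2* = 13.8334

MRS = MU_q_1/MU_q_2 = 2·(q_2/q_1)^(2). Set equal to p_1/p_2.
Solve for the ratio: q_2/q_1 = [(1/2)·p_1/p_2]^(0.5).
With the ratio pinned down, the budget gives q_1* = I/(p_1 + p_2·(q_2/q_1)) and q_2* = (q_2/q_1)·q_1*.
Numerically q_2/q_1 = 3.41565, so q_1* = 65/(14 + 0.6·3.41565) = 4.05 and q_2* = 3.41565·4.05 = 13.8334.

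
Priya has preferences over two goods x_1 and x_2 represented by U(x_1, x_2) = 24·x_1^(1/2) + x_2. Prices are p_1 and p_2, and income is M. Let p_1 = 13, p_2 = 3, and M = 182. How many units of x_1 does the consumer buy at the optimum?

MU_x_1 = 12/√x_1, MU_x_2 = 1. Tangency: 12/√x_1 = p_1/p_2.
Thus x_1* = (12·p_2/p_1)² — independent of M — with the rest of income spent on x_2.
Plugging in: x_1* = (12·3/13)² = 7.6686.

x_1* = 7.6686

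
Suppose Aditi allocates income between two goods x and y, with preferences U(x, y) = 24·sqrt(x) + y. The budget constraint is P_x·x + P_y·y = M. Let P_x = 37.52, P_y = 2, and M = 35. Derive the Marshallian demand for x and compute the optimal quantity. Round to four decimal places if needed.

Utility is quasi-linear in y; the FOC for x is 12/√x = P_x/P_y.
Solve: √x = 12·P_y/P_x, so x*(P_x,P_y) = (12·P_y/P_x)², and y* = (M − P_x·x*)/P_y.
Plugging in: x* = (12·2/37.52)² = 0.4092.

x* = 0.4092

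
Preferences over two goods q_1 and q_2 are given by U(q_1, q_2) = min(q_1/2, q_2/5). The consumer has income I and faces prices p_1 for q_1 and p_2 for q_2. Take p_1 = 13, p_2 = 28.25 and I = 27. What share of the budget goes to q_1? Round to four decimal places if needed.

share on q_1 = 0.1555

With perfect complements, no substitution: consume in ratio q_1:q_2 = 2:5.
Budget: p_1·q_1 + p_2·(5/2)·q_1 = I, so (2·p_1 + 5·p_2)·q_1 = 2·I.
Demand: q_1*(p_1,p_2,I) = 2·I/(2·p_1 + 5·p_2), q_2* = 5·I/(2·p_1 + 5·p_2).
Here 2·13 + 5·28.25 = 167.25, giving q_1* = 0.3229 and q_2* = 0.8072.
Expenditure on q_1: 13·0.3229 = 4.1973; share = 0.1555.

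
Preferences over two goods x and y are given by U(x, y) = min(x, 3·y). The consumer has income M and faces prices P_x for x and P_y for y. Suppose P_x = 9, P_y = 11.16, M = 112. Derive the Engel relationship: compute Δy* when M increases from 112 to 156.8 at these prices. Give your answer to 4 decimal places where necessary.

Δy* = 1.174

With perfect complements, no substitution: consume in ratio x:y = 3:1.
Budget: P_x·x + P_y·(1/3)·x = M, so (3·P_x + P_y)·x = 3·M.
Demand: x*(P_x,P_y,M) = 3·M/(3·P_x + P_y), y* = M/(3·P_x + P_y).
Here 3·9 + 11.16 = 38.16, giving y* = 2.935.
At M' = 156.8: y* = 4.109. Change: 4.109 − 2.935 = 1.174.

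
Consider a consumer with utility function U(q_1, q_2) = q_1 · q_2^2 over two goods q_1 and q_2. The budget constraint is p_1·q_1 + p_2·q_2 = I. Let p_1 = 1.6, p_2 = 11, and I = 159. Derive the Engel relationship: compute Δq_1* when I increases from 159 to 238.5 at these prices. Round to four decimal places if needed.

The MRS is (1/2)·q_2/q_1. Set MRS = p_1/p_2.
Rearranging, p_2·q_2 = 2·p_1·q_1. Substituting into the budget gives p_1·q_1·(1 + 2) = I.
Demand: q_1*(p_1,p_2,I) = 1/3·I/p_1 and q_2* = 2/3·I/p_2.
At p_1=1.6, p_2=11, I=159: q_1* = 1/3·159/1.6 = 33.125.
At I' = 238.5: q_1* = 49.6875. Change: 49.6875 − 33.125 = 16.5625.

Δq_1* = 16.5625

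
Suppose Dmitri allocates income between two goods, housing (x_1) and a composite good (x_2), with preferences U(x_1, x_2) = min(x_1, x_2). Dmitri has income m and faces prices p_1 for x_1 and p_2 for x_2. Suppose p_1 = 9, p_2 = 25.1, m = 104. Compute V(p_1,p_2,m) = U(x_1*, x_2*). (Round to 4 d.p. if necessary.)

Leontief preferences: the optimum is at the kink where x_1/1 = x_2/1, i.e. x_2 = x_1.
Budget: p_1·x_1 + p_2·x_1 = m, so (p_1 + p_2)·x_1 = m.
Demand: x_1*(p_1,p_2,m) = m/(p_1 + p_2), x_2* = m/(p_1 + p_2).
Here 9 + 25.1 = 34.1, giving x_1* = 3.0499 and x_2* = 3.0499.
Utility at the optimum: U(3.0499, 3.0499) = 3.0499.

V = 3.0499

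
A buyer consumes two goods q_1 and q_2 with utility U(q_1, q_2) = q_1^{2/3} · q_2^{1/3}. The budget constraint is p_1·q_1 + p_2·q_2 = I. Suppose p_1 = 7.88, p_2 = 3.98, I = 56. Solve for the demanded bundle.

Tangency: MRS = 2·q_2/q_1 = p_1/p_2.
Rearranging, p_2·q_2 = (1/2)·p_1·q_1. Substituting into the budget gives p_1·q_1·(1 + (1/2)) = I.
Demand: q_1*(p_1,p_2,I) = 2/3·I/p_1 and q_2* = 1/3·I/p_2.
At p_1=7.88, p_2=3.98, I=56: q_1* = 2/3·56/7.88 = 4.7377, q_2* = 4.6901.

q_1* = 4.7377, q_2* = 4.6901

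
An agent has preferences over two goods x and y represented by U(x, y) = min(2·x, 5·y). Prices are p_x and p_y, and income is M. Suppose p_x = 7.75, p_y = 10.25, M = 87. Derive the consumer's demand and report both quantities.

x* = 7.3418, y* = 2.9367

With perfect complements, no substitution: consume in ratio x:y = 5:2.
Budget: p_x·x + p_y·(2/5)·x = M, so (5·p_x + 2·p_y)·x = 5·M.
Demand: x*(p_x,p_y,M) = 5·M/(5·p_x + 2·p_y), y* = 2·M/(5·p_x + 2·p_y).
Here 5·7.75 + 2·10.25 = 59.25, giving x* = 7.3418 and y* = 2.9367.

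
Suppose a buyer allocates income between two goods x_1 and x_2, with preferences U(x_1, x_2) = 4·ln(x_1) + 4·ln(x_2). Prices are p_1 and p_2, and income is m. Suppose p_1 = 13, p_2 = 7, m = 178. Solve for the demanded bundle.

Tangency: MRS = x_2/x_1 = p_1/p_2.
Rearranging, p_2·x_2 = p_1·x_1. Substituting into the budget gives p_1·x_1·(1 + 1) = m.
Demand: x_1*(p_1,p_2,m) = 0.5·m/p_1 and x_2* = 0.5·m/p_2.
At p_1=13, p_2=7, m=178: x_1* = 0.5·178/13 = 6.8462, x_2* = 12.7143.

x_1* = 6.8462, x_2* = 12.7143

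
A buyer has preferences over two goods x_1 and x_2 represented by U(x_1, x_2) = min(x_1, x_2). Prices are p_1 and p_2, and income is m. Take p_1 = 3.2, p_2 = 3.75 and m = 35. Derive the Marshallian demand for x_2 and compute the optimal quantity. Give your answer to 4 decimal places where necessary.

With perfect complements, no substitution: consume in ratio x_1:x_2 = 1:1.
Budget: p_1·x_1 + p_2·x_1 = m, so (p_1 + p_2)·x_1 = m.
Demand: x_1*(p_1,p_2,m) = m/(p_1 + p_2), x_2* = m/(p_1 + p_2).
Here 3.2 + 3.75 = 6.95, giving x_2* = 5.036.

x_2* = 5.036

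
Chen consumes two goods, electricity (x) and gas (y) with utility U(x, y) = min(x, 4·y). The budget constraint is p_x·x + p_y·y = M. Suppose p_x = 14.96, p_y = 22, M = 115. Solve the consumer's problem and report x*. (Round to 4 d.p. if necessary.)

Leontief preferences: the optimum is at the kink where x/4 = y/1, i.e. y = (1/4)·x.
Budget: p_x·x + p_y·(1/4)·x = M, so (4·p_x + p_y)·x = 4·M.
Demand: x*(p_x,p_y,M) = 4·M/(4·p_x + p_y), y* = M/(4·p_x + p_y).
Here 4·14.96 + 22 = 81.84, giving x* = 5.6207.

x* = 5.6207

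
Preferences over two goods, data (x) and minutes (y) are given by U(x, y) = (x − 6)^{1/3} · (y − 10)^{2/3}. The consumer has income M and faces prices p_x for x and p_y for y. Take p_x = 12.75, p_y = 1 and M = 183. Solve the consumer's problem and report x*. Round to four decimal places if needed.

Let x' = x−6, y' = y−10. MRS = (1/2)·y'/x' = p_x/p_y.
Substituting into the budget: x* = 6 + 1/3·(M − 6·p_x − 10·p_y)/p_x, and y* = 10 + 2/3·(…)/p_y.
Discretionary income = 183 − 6·12.75 − 10·1 = 96.5; x* = 6 + 1/3·96.5/12.75 = 8.5229.

x* = 8.5229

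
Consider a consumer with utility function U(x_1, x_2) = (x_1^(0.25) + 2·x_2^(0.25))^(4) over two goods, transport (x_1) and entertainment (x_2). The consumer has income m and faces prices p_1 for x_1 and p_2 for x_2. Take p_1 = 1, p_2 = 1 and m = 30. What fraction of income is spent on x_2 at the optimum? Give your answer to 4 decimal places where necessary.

Numerically x_2/x_1 = 2.519842, so x_1* = 30/(1 + 1·2.519842) = 8.5231 and x_2* = 2.519842·8.5231 = 21.4769.
Expenditure on x_2: 1·21.4769 = 21.4769; share = 0.7159.

share on x_2 = 0.7159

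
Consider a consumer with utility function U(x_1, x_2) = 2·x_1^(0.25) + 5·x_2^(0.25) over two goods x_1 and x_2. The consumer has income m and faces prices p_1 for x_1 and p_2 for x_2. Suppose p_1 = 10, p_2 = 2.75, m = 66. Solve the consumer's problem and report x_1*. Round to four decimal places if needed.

x_1* = 1.0615

With the ratio pinned down, the budget gives x_1* = m/(p_1 + p_2·(x_2/x_1)) and x_2* = (x_2/x_1)·x_1*.
Numerically x_2/x_1 = 18.973309, so x_1* = 66/(10 + 2.75·18.973309) = 1.0615.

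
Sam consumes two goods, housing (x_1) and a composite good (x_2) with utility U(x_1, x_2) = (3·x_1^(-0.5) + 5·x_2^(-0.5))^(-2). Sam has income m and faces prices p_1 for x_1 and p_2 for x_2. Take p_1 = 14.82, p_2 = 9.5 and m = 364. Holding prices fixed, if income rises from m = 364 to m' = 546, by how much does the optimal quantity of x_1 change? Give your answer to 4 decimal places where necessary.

Δx_1* = 5.5517

From the CES first-order condition, (3/5)·(x_2/x_1)^(1.5) = p_1/p_2.
Hence x_2/x_1 = ((5/3)·p_1/p_2)^(1/(1.5)), i.e. raised to the 2/3 power.
With the ratio pinned down, the budget gives x_1* = m/(p_1 + p_2·(x_2/x_1)) and x_2* = (x_2/x_1)·x_1*.
Numerically x_2/x_1 = 1.890814, so x_1* = 364/(14.82 + 9.5·1.890814) = 11.1034.
At m' = 546: x_1* = 16.6551. Change: 16.6551 − 11.1034 = 5.5517.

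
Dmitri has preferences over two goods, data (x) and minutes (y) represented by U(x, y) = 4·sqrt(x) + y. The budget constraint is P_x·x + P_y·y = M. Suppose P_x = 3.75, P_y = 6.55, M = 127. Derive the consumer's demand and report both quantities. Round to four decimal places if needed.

Utility is quasi-linear in y; the FOC for x is 2/√x = P_x/P_y.
Thus x* = (2·P_y/P_x)² — independent of M — with the rest of income spent on y.
Plugging in: x* = (2·6.55/3.75)² = 12.2034, y* = 12.4026.

x* = 12.2034, y* = 12.4026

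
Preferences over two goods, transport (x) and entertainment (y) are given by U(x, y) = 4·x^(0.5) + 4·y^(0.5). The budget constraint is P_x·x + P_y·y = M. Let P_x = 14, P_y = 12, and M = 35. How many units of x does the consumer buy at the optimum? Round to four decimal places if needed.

MRS = MU_x/MU_y = (y/x)^(0.5). Set equal to P_x/P_y.
Solve for the ratio: y/x = [P_x/P_y]^(2).
With the ratio pinned down, the budget gives x* = M/(P_x + P_y·(y/x)) and y* = (y/x)·x*.
Numerically y/x = 1.361111, so x* = 35/(14 + 12·1.361111) = 1.1538.

x* = 1.1538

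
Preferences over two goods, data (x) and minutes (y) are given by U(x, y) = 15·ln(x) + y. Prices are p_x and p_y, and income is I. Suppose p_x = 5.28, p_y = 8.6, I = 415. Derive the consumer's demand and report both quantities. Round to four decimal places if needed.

At the given prices: x* = 15·8.6/5.28 = 24.4318, and y* = 33.2558.

x* = 24.4318, y* = 33.2558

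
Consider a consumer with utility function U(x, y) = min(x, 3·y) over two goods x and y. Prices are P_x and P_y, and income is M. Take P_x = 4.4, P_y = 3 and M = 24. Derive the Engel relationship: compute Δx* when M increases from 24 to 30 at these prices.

Δx* = 1.1111

Leontief preferences: the optimum is at the kink where x/3 = y/1, i.e. y = (1/3)·x.
Budget: P_x·x + P_y·(1/3)·x = M, so (3·P_x + P_y)·x = 3·M.
Demand: x*(P_x,P_y,M) = 3·M/(3·P_x + P_y), y* = M/(3·P_x + P_y).
Here 3·4.4 + 3 = 16.2, giving x* = 4.4444.
At M' = 30: x* = 5.5556. Change: 5.5556 − 4.4444 = 1.1111.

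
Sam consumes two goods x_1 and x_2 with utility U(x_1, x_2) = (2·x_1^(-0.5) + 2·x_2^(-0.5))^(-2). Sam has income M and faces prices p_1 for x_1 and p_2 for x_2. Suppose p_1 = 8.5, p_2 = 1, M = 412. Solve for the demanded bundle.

x_1* = 32.5307, x_2* = 135.4894

Numerically x_2/x_1 = 4.164977, so x_1* = 412/(8.5 + 1·4.164977) = 32.5307 and x_2* = 4.164977·32.5307 = 135.4894.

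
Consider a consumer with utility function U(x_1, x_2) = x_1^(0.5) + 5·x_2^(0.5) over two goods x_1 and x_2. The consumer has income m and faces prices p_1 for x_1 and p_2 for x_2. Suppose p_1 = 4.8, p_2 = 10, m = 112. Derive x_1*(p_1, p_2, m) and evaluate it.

x_1* = 1.7949

MRS = MU_x_1/MU_x_2 = (1/5)·(x_2/x_1)^(0.5). Set equal to p_1/p_2.
Hence x_2/x_1 = (5·p_1/p_2)^(1/(0.5)), i.e. raised to the 2 power.
Substitute x_2 = (x_2/x_1)·x_1 into the budget: x_1* = m/(p_1 + p_2·(x_2/x_1)).
Numerically x_2/x_1 = 5.76, so x_1* = 112/(4.8 + 10·5.76) = 1.7949.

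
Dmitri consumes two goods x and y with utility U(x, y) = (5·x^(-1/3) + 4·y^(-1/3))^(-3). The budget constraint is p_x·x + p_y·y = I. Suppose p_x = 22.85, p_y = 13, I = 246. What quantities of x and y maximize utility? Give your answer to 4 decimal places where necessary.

x* = 6.2064, y* = 8.0142

Substitute y = (y/x)·x into the budget: x* = I/(p_x + p_y·(y/x)).
Numerically y/x = 1.291293, so x* = 246/(22.85 + 13·1.291293) = 6.2064 and y* = 1.291293·6.2064 = 8.0142.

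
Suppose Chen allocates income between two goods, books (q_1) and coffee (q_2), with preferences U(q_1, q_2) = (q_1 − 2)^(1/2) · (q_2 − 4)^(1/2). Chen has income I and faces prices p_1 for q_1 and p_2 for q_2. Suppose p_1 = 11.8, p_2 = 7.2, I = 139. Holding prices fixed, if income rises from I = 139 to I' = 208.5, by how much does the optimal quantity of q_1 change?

Δq_1* = 2.9449

This is Cobb-Douglas in (q_1−2, q_2−4): tangency gives 0.5·p_2·(q_2−4) = 0.5·p_1·(q_1−2).
Substituting into the budget: q_1* = 2 + 0.5·(I − 2·p_1 − 4·p_2)/p_1, and q_2* = 4 + 0.5·(…)/p_2.
Discretionary income = 139 − 2·11.8 − 4·7.2 = 86.6; q_1* = 2 + 0.5·86.6/11.8 = 5.6695.
At I' = 208.5: q_1* = 8.6144. Change: 8.6144 − 5.6695 = 2.9449.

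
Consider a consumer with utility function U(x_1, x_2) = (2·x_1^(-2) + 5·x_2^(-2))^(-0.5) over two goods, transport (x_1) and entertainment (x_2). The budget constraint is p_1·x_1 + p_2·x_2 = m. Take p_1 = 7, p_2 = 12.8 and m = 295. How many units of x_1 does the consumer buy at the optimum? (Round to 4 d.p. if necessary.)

MU_x_1 ∝ 2·x_1^(-3), MU_x_2 ∝ 5·x_2^(-3), so MRS = (2/5)·(x_2/x_1)^(3) = p_1/p_2.
Hence x_2/x_1 = ((5/2)·p_1/p_2)^(1/(3)), i.e. raised to the 1/3 power.
With the ratio pinned down, the budget gives x_1* = m/(p_1 + p_2·(x_2/x_1)) and x_2* = (x_2/x_1)·x_1*.
Numerically x_2/x_1 = 1.10988, so x_1* = 295/(7 + 12.8·1.10988) = 13.9109.

x_1* = 13.9109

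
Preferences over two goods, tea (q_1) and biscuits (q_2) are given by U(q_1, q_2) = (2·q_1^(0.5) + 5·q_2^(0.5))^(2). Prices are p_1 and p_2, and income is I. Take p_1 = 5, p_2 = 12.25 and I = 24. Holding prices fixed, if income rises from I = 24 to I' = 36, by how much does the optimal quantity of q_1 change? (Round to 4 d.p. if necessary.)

Δq_1* = 0.6759

MU_q_1 ∝ 2·q_1^(-0.5), MU_q_2 ∝ 5·q_2^(-0.5), so MRS = (2/5)·(q_2/q_1)^(0.5) = p_1/p_2.
Hence q_2/q_1 = ((5/2)·p_1/p_2)^(1/(0.5)), i.e. raised to the 2 power.
With the ratio pinned down, the budget gives q_1* = I/(p_1 + p_2·(q_2/q_1)) and q_2* = (q_2/q_1)·q_1*.
Numerically q_2/q_1 = 1.041233, so q_1* = 24/(5 + 12.25·1.041233) = 1.3517.
At I' = 36: q_1* = 2.0276. Change: 2.0276 − 1.3517 = 0.6759.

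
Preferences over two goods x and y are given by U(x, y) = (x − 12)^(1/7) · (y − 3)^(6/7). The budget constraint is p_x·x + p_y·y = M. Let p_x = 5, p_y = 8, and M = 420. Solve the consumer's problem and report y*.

y* = 39

This is Cobb-Douglas in (x−12, y−3): tangency gives 1/7·p_y·(y−3) = 6/7·p_x·(x−12).
Substituting into the budget: x* = 12 + 1/7·(M − 12·p_x − 3·p_y)/p_x, and y* = 3 + 6/7·(…)/p_y.
Discretionary income = 420 − 12·5 − 3·8 = 336; y* = 3 + 6/7·336/8 = 39.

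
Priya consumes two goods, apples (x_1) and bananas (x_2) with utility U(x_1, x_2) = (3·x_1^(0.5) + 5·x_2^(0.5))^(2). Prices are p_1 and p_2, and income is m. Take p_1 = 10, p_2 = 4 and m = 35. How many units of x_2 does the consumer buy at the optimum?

Substitute x_2 = (x_2/x_1)·x_1 into the budget: x_1* = m/(p_1 + p_2·(x_2/x_1)).
Numerically x_2/x_1 = 17.361111, so x_1* = 35/(10 + 4·17.361111) = 0.4406 and x_2* = 17.361111·0.4406 = 7.6486.

x_2* = 7.6486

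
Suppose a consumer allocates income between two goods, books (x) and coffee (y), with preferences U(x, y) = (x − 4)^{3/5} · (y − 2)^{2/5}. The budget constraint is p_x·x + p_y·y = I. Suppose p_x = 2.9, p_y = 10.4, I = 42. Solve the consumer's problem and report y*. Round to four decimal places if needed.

y* = 2.3692

After buying the subsistence bundle (4, 2), a share 0.6 of the remaining income goes to x: x* = 4 + 0.6·(I − 4p_x − 2p_y)/p_x.
Discretionary income = 42 − 4·2.9 − 2·10.4 = 9.6; y* = 2 + 0.4·9.6/10.4 = 2.3692.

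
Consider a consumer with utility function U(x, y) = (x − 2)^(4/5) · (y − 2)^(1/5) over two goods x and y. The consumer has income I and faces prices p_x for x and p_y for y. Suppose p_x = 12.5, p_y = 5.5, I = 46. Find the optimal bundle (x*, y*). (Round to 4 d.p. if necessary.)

x* = 2.64, y* = 2.3636

This is Cobb-Douglas in (x−2, y−2): tangency gives 0.8·p_y·(y−2) = 0.2·p_x·(x−2).
Substituting into the budget: x* = 2 + 0.8·(I − 2·p_x − 2·p_y)/p_x, and y* = 2 + 0.2·(…)/p_y.
Discretionary income = 46 − 2·12.5 − 2·5.5 = 10; x* = 2 + 0.8·10/12.5 = 2.64; y* = 2 + 0.2·10/5.5 = 2.3636.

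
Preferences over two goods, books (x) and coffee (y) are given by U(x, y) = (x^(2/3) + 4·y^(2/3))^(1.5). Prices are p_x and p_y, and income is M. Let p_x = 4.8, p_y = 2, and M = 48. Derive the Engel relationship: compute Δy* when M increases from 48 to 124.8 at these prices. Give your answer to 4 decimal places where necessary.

MRS = MU_x/MU_y = (1/4)·(y/x)^(1/3). Set equal to p_x/p_y.
Hence y/x = (4·p_x/p_y)^(1/(1/3)), i.e. raised to the 3 power.
Substitute y = (y/x)·x into the budget: x* = M/(p_x + p_y·(y/x)).
Numerically y/x = 884.736, so x* = 48/(4.8 + 2·884.736) = 0.0271 and y* = 884.736·0.0271 = 23.9351.
At M' = 124.8: y* = 62.2312. Change: 62.2312 − 23.9351 = 38.2961.

Δy* = 38.2961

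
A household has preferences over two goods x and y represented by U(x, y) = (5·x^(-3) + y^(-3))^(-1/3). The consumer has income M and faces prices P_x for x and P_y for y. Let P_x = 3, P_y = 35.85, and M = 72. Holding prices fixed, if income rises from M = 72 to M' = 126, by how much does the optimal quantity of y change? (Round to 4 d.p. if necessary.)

MU_x ∝ 5·x^(-4), MU_y ∝ y^(-4), so MRS = 5·(y/x)^(4) = P_x/P_y.
Hence y/x = ((1/5)·P_x/P_y)^(1/(4)), i.e. raised to the 0.25 power.
Substitute y = (y/x)·x into the budget: x* = M/(P_x + P_y·(y/x)).
Numerically y/x = 0.359679, so x* = 72/(3 + 35.85·0.359679) = 4.5299 and y* = 0.359679·4.5299 = 1.6293.
At M' = 126: y* = 2.8513. Change: 2.8513 − 1.6293 = 1.222.

Δy* = 1.222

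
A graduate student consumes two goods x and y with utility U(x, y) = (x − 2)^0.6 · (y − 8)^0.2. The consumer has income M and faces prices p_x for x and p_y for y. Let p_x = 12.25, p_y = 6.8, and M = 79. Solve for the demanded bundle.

This is Cobb-Douglas in (x−2, y−8): tangency gives 0.6·p_y·(y−8) = 0.2·p_x·(x−2).
Substituting into the budget: x* = 2 + 0.75·(M − 2·p_x − 8·p_y)/p_x, and y* = 8 + 0.25·(…)/p_y.
Discretionary income = 79 − 2·12.25 − 8·6.8 = 0.1; x* = 2 + 0.75·0.1/12.25 = 2.0061; y* = 8 + 0.25·0.1/6.8 = 8.0037.

x* = 2.0061, y* = 8.0037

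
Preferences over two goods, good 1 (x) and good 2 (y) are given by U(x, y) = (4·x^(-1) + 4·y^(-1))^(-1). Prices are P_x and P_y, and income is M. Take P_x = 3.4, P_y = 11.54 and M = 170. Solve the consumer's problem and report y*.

Numerically y/x = 0.542796, so x* = 170/(3.4 + 11.54·0.542796) = 17.5913 and y* = 0.542796·17.5913 = 9.5485.

y* = 9.5485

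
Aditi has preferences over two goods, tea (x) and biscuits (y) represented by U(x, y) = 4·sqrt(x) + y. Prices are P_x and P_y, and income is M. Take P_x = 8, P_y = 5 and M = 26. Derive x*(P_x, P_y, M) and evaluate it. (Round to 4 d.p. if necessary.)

x* = 1.5625

Utility is quasi-linear in y; the FOC for x is 2/√x = P_x/P_y.
Solve: √x = 2·P_y/P_x, so x*(P_x,P_y) = (2·P_y/P_x)², and y* = (M − P_x·x*)/P_y.
Plugging in: x* = (2·5/8)² = 1.5625.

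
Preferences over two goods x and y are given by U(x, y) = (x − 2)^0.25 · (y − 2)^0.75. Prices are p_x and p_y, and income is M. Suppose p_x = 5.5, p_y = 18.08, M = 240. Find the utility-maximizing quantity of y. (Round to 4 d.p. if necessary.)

y* = 9.9994

Substituting into the budget: x* = 2 + 0.25·(M − 2·p_x − 2·p_y)/p_x, and y* = 2 + 0.75·(…)/p_y.
Discretionary income = 240 − 2·5.5 − 2·18.08 = 192.84; y* = 2 + 0.75·192.84/18.08 = 9.9994.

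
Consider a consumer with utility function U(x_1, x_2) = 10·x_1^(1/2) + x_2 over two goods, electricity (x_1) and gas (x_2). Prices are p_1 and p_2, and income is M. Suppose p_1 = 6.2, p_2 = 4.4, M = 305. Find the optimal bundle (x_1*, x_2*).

Solve: √x_1 = 5·p_2/p_1, so x_1*(p_1,p_2) = (5·p_2/p_1)², and x_2* = (M − p_1·x_1*)/p_2.
Plugging in: x_1* = (5·4.4/6.2)² = 12.5911, x_2* = 51.5762.

x_1* = 12.5911, x_2* = 51.5762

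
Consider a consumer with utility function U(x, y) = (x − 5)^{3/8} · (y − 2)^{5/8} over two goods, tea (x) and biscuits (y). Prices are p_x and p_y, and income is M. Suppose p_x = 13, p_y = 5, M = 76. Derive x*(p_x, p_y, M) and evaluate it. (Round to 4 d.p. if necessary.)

x* = 5.0288

This is Cobb-Douglas in (x−5, y−2): tangency gives 0.375·p_y·(y−2) = 0.625·p_x·(x−5).
Substituting into the budget: x* = 5 + 0.375·(M − 5·p_x − 2·p_y)/p_x, and y* = 2 + 0.625·(…)/p_y.
Discretionary income = 76 − 5·13 − 2·5 = 1; x* = 5 + 0.375·1/13 = 5.0288.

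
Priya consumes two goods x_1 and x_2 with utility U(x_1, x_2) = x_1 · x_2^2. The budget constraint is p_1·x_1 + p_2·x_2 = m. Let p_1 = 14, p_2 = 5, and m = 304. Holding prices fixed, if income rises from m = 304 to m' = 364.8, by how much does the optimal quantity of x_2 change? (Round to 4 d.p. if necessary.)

MU_x_1/MU_x_2 = (x_2)/(2·x_1); tangency sets this equal to p_1/p_2.
Rearranging, p_2·x_2 = 2·p_1·x_1. Substituting into the budget gives p_1·x_1·(1 + 2) = m.
Demand: x_1*(p_1,p_2,m) = 1/3·m/p_1 and x_2* = 2/3·m/p_2.
At p_1=14, p_2=5, m=304: x_2* = 2/3·304/5 = 40.5333.
At m' = 364.8: x_2* = 48.64. Change: 48.64 − 40.5333 = 8.1067.

Δx_2* = 8.1067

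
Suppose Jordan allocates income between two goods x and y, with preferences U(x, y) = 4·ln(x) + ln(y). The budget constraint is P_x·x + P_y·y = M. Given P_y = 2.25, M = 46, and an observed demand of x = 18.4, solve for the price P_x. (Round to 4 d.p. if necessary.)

The MRS is 4·y/x. Set MRS = P_x/P_y.
Rearranging, P_y·y = (1/4)·P_x·x. Substituting into the budget gives P_x·x·(1 + (1/4)) = M.
Demand: x*(P_x,P_y,M) = 0.8·M/P_x and y* = 0.2·M/P_y.
Set x* = 18.4 in the demand function and solve for P_x: P_x = 2.

P_x = 2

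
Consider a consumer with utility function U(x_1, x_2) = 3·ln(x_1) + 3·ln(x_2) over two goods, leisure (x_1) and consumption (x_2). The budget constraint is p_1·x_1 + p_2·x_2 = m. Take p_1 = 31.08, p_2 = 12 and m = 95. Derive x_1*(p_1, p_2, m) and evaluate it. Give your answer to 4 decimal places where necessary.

At p_1=31.08, p_2=12, m=95: x_1* = 0.5·95/31.08 = 1.5283.

x_1* = 1.5283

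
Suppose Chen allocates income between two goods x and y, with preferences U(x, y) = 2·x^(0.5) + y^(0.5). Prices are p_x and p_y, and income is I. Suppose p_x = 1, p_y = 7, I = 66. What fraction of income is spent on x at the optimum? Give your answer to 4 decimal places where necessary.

share on x = 0.9655

From the CES first-order condition, 2·(y/x)^(0.5) = p_x/p_y.
Hence y/x = ((1/2)·p_x/p_y)^(1/(0.5)), i.e. raised to the 2 power.
With the ratio pinned down, the budget gives x* = I/(p_x + p_y·(y/x)) and y* = (y/x)·x*.
Numerically y/x = 0.005102, so x* = 66/(1 + 7·0.005102) = 63.7241 and y* = 0.005102·63.7241 = 0.3251.
Expenditure on x: 1·63.7241 = 63.7241; share = 0.9655.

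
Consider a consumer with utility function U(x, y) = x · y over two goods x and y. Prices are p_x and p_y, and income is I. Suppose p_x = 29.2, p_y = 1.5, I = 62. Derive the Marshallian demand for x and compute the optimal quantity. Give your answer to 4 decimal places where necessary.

x* = 1.0616

The MRS is y/x. Set MRS = p_x/p_y.
Rearranging, p_y·y = p_x·x. Substituting into the budget gives p_x·x·(1 + 1) = I.
Demand: x*(p_x,p_y,I) = 0.5·I/p_x and y* = 0.5·I/p_y.
At p_x=29.2, p_y=1.5, I=62: x* = 0.5·62/29.2 = 1.0616.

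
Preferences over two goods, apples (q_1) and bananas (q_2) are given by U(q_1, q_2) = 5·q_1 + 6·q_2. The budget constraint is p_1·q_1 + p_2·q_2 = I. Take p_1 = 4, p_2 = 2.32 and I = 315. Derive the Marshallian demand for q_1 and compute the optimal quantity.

Perfect substitutes: compare marginal utility per dollar. 5/p_1 vs 6/p_2 → 1.25 vs 2.5862.
q_2 gives more utility per dollar, so spend all income on q_2: q_2* = I/p_2, q_1* = 0.
Numerically: q_1* = 0, q_2* = 135.7759.

q_1* = 0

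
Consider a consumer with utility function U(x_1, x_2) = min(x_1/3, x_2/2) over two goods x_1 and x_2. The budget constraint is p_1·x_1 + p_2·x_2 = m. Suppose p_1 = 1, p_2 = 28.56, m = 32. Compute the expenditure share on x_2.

share on x_2 = 0.9501

With perfect complements, no substitution: consume in ratio x_1:x_2 = 3:2.
Budget: p_1·x_1 + p_2·(2/3)·x_1 = m, so (3·p_1 + 2·p_2)·x_1 = 3·m.
Demand: x_1*(p_1,p_2,m) = 3·m/(3·p_1 + 2·p_2), x_2* = 2·m/(3·p_1 + 2·p_2).
Here 3·1 + 2·28.56 = 60.12, giving x_1* = 1.5968 and x_2* = 1.0645.
Expenditure on x_2: 28.56·1.0645 = 30.4032; share = 0.9501.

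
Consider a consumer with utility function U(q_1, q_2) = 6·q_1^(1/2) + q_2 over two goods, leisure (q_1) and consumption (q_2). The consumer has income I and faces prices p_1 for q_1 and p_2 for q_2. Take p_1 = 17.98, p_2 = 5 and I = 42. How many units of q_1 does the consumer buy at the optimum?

Set MRS = p_1/p_2: 3·q_1^(−1/2) = p_1/p_2.
Solve: √q_1 = 3·p_2/p_1, so q_1*(p_1,p_2) = (3·p_2/p_1)², and q_2* = (I − p_1·q_1*)/p_2.
Plugging in: q_1* = (3·5/17.98)² = 0.696.

q_1* = 0.696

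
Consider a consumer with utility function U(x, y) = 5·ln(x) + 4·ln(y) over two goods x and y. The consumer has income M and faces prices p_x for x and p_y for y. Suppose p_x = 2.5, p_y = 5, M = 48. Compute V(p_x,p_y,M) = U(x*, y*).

At p_x=2.5, p_y=5, M=48: x* = 5/9·48/2.5 = 10.6667, y* = 4.2667.
Utility at the optimum: U(10.6667, 4.2667) = 17.6389.

V = 17.6389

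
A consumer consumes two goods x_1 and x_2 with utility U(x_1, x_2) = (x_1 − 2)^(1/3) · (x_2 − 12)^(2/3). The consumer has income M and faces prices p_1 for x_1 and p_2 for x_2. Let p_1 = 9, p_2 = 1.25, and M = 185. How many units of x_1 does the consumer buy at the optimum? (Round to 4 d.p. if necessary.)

Discretionary income = 185 − 2·9 − 12·1.25 = 152; x_1* = 2 + 1/3·152/9 = 7.6296.

x_1* = 7.6296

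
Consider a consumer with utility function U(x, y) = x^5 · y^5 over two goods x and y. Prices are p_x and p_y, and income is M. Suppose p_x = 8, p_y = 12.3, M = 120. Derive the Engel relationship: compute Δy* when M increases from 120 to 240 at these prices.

Δy* = 4.878

Tangency: MRS = y/x = p_x/p_y.
Rearranging, p_y·y = p_x·x. Substituting into the budget gives p_x·x·(1 + 1) = M.
Demand: x*(p_x,p_y,M) = 0.5·M/p_x and y* = 0.5·M/p_y.
At p_x=8, p_y=12.3, M=120: y* = 0.5·120/12.3 = 4.878.
At M' = 240: y* = 9.7561. Change: 9.7561 − 4.878 = 4.878.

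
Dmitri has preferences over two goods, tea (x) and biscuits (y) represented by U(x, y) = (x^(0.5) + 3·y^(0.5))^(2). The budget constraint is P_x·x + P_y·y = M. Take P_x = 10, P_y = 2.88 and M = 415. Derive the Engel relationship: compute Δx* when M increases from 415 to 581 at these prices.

Δx* = 0.5147

Numerically y/x = 108.506944, so x* = 415/(10 + 2.88·108.506944) = 1.2868.
At M' = 581: x* = 1.8016. Change: 1.8016 − 1.2868 = 0.5147.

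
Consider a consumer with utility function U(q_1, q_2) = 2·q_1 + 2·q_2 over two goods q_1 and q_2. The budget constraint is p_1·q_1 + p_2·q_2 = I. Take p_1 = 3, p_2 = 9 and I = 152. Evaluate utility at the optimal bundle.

V = 101.3333

q_1 gives more utility per dollar, so spend all income on q_1: q_1* = I/p_1, q_2* = 0.
Numerically: q_1* = 50.6667, q_2* = 0.
Utility at the optimum: U(50.6667, 0) = 101.3333.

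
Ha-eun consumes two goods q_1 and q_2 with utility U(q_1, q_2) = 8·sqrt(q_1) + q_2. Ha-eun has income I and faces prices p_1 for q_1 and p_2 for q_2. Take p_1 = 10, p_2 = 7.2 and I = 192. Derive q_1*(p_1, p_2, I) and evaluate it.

Solve: √q_1 = 4·p_2/p_1, so q_1*(p_1,p_2) = (4·p_2/p_1)², and q_2* = (I − p_1·q_1*)/p_2.
Plugging in: q_1* = (4·7.2/10)² = 8.2944.

q_1* = 8.2944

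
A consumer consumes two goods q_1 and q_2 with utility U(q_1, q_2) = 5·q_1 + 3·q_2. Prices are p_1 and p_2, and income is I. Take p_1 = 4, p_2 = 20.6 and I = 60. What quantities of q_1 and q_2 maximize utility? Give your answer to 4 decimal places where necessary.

q_1* = 15, q_2* = 0

Linear utility — the consumer picks whichever good has higher MU/price: 5/4 = 1.25 vs 3/20.6 = 0.1456.
q_1 gives more utility per dollar, so spend all income on q_1: q_1* = I/p_1, q_2* = 0.
Numerically: q_1* = 15, q_2* = 0.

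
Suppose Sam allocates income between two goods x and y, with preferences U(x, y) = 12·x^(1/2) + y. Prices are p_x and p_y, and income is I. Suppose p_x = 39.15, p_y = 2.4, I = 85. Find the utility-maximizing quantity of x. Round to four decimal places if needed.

Utility is quasi-linear in y; the FOC for x is 6/√x = p_x/p_y.
Thus x* = (6·p_y/p_x)² — independent of I — with the rest of income spent on y.
Plugging in: x* = (6·2.4/39.15)² = 0.1353.

x* = 0.1353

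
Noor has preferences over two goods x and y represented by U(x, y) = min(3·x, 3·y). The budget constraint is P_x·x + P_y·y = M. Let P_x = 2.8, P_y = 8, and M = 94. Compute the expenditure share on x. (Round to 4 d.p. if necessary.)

With perfect complements, no substitution: consume in ratio x:y = 3:3.
Budget: P_x·x + P_y·x = M, so (3·P_x + 3·P_y)·x = 3·M.
Demand: x*(P_x,P_y,M) = 3·M/(3·P_x + 3·P_y), y* = 3·M/(3·P_x + 3·P_y).
Here 3·2.8 + 3·8 = 32.4, giving x* = 8.7037 and y* = 8.7037.
Expenditure on x: 2.8·8.7037 = 24.3704; share = 0.2593.

share on x = 0.2593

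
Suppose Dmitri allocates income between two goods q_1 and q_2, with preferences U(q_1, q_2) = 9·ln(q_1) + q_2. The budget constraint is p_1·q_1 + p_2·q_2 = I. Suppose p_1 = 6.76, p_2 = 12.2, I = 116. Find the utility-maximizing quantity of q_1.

q_1* = 16.2426

At the given prices: q_1* = 9·12.2/6.76 = 16.2426.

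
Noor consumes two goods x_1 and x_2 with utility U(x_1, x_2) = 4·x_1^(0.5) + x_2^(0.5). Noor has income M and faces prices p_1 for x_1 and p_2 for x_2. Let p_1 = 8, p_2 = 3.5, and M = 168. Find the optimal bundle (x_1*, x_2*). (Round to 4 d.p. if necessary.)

x_1* = 18.375, x_2* = 6

MRS = MU_x_1/MU_x_2 = 4·(x_2/x_1)^(0.5). Set equal to p_1/p_2.
Hence x_2/x_1 = ((1/4)·p_1/p_2)^(1/(0.5)), i.e. raised to the 2 power.
Substitute x_2 = (x_2/x_1)·x_1 into the budget: x_1* = M/(p_1 + p_2·(x_2/x_1)).
Numerically x_2/x_1 = 0.326531, so x_1* = 168/(8 + 3.5·0.326531) = 18.375 and x_2* = 0.326531·18.375 = 6.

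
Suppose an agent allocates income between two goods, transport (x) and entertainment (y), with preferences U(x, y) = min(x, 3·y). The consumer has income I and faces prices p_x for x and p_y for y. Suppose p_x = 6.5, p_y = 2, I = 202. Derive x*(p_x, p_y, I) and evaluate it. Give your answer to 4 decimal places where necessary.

Demand: x*(p_x,p_y,I) = 3·I/(3·p_x + p_y), y* = I/(3·p_x + p_y).
Here 3·6.5 + 2 = 21.5, giving x* = 28.186.

x* = 28.186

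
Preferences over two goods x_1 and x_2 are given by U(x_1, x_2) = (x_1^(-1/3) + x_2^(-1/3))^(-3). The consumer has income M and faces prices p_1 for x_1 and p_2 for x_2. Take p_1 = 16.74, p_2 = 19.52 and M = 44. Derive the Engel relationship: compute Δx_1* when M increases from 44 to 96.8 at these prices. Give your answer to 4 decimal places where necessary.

Δx_1* = 1.5468

From the CES first-order condition, (x_2/x_1)^(4/3) = p_1/p_2.
Hence x_2/x_1 = (p_1/p_2)^(1/(4/3)), i.e. raised to the 0.75 power.
With the ratio pinned down, the budget gives x_1* = M/(p_1 + p_2·(x_2/x_1)) and x_2* = (x_2/x_1)·x_1*.
Numerically x_2/x_1 = 0.891162, so x_1* = 44/(16.74 + 19.52·0.891162) = 1.289.
At M' = 96.8: x_1* = 2.8358. Change: 2.8358 − 1.289 = 1.5468.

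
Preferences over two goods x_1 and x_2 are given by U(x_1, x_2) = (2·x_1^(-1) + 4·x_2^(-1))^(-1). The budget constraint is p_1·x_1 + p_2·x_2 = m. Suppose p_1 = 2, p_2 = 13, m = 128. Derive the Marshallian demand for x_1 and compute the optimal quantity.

Numerically x_2/x_1 = 0.5547, so x_1* = 128/(2 + 13·0.5547) = 13.8963.

x_1* = 13.8963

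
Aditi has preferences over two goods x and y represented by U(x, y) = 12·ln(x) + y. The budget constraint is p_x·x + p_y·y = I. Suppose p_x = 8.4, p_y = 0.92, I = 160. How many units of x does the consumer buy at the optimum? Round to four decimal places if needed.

Set MRS = p_x/p_y: (12/x)/1 = p_x/p_y.
So x*(p_x,p_y) = 12·p_y/p_x, independent of income; and y* = (I − 12·p_y)/p_y.
At the given prices: x* = 12·0.92/8.4 = 1.3143.

x* = 1.3143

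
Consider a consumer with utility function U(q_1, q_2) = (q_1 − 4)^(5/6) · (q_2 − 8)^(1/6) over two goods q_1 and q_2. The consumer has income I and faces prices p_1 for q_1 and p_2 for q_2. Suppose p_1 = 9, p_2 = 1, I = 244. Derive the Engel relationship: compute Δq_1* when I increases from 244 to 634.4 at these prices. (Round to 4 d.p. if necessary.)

This is Cobb-Douglas in (q_1−4, q_2−8): tangency gives 5/6·p_2·(q_2−8) = 1/6·p_1·(q_1−4).
Substituting into the budget: q_1* = 4 + 5/6·(I − 4·p_1 − 8·p_2)/p_1, and q_2* = 8 + 1/6·(…)/p_2.
Discretionary income = 244 − 4·9 − 8·1 = 200; q_1* = 4 + 5/6·200/9 = 22.5185.
At I' = 634.4: q_1* = 58.6667. Change: 58.6667 − 22.5185 = 36.1481.

Δq_1* = 36.1481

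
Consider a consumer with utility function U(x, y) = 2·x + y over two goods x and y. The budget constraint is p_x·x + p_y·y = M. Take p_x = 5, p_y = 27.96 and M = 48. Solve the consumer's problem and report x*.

Linear utility — the consumer picks whichever good has higher MU/price: 2/5 = 0.4 vs 1/27.96 = 0.0358.
x gives more utility per dollar, so spend all income on x: x* = M/p_x, y* = 0.
Numerically: x* = 9.6, y* = 0.

x* = 9.6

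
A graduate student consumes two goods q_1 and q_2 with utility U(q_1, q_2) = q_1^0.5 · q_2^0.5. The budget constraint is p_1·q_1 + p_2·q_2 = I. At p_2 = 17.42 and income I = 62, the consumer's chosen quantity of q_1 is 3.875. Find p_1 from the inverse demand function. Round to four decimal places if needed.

MU_q_1/MU_q_2 = (0.5·q_2)/(0.5·q_1); tangency sets this equal to p_1/p_2.
Rearranging, p_2·q_2 = p_1·q_1. Substituting into the budget gives p_1·q_1·(1 + 1) = I.
Demand: q_1*(p_1,p_2,I) = 0.5·I/p_1 and q_2* = 0.5·I/p_2.
Set q_1* = 3.875 in the demand function and solve for p_1: p_1 = 8.

p_1 = 8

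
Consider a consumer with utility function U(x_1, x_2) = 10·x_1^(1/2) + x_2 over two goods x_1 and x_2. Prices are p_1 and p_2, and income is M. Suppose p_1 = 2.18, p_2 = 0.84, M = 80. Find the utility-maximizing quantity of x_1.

x_1* = 3.7118

Solve: √x_1 = 5·p_2/p_1, so x_1*(p_1,p_2) = (5·p_2/p_1)², and x_2* = (M − p_1·x_1*)/p_2.
Plugging in: x_1* = (5·0.84/2.18)² = 3.7118.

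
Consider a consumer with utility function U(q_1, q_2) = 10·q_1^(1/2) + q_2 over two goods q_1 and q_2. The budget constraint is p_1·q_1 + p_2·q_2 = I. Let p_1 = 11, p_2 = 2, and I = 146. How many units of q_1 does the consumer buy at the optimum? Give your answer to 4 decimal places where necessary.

MU_q_1 = 5/√q_1, MU_q_2 = 1. Tangency: 5/√q_1 = p_1/p_2.
Thus q_1* = (5·p_2/p_1)² — independent of I — with the rest of income spent on q_2.
Plugging in: q_1* = (5·2/11)² = 0.8264.

q_1* = 0.8264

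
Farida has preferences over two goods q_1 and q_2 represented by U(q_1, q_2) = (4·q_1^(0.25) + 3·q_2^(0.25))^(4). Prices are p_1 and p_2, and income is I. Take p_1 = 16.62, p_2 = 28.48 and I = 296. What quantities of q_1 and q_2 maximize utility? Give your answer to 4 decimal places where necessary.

MRS = MU_q_1/MU_q_2 = (4/3)·(q_2/q_1)^(0.75). Set equal to p_1/p_2.
Solve for the ratio: q_2/q_1 = [(3/4)·p_1/p_2]^(4/3).
With the ratio pinned down, the budget gives q_1* = I/(p_1 + p_2·(q_2/q_1)) and q_2* = (q_2/q_1)·q_1*.
Numerically q_2/q_1 = 0.332305, so q_1* = 296/(16.62 + 28.48·0.332305) = 11.3479 and q_2* = 0.332305·11.3479 = 3.771.

q_1* = 11.3479, q_2* = 3.771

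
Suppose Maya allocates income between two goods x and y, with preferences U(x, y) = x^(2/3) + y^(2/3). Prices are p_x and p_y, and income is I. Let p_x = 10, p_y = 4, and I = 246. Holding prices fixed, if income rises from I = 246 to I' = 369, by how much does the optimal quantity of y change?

With the ratio pinned down, the budget gives x* = I/(p_x + p_y·(y/x)) and y* = (y/x)·x*.
Numerically y/x = 15.625, so x* = 246/(10 + 4·15.625) = 3.3931 and y* = 15.625·3.3931 = 53.0172.
At I' = 369: y* = 79.5259. Change: 79.5259 − 53.0172 = 26.5086.

Δy* = 26.5086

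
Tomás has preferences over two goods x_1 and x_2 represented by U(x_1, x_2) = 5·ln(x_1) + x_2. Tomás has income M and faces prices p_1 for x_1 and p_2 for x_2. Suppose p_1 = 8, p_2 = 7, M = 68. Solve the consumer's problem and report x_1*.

So x_1*(p_1,p_2) = 5·p_2/p_1, independent of income; and x_2* = (M − 5·p_2)/p_2.
At the given prices: x_1* = 5·7/8 = 4.375.

x_1* = 4.375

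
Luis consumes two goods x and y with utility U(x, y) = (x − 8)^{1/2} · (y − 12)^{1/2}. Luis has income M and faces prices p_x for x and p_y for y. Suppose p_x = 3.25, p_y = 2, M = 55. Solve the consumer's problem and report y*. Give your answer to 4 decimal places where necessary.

y* = 13.25

This is Cobb-Douglas in (x−8, y−12): tangency gives 0.5·p_y·(y−12) = 0.5·p_x·(x−8).
Substituting into the budget: x* = 8 + 0.5·(M − 8·p_x − 12·p_y)/p_x, and y* = 12 + 0.5·(…)/p_y.
Discretionary income = 55 − 8·3.25 − 12·2 = 5; y* = 12 + 0.5·5/2 = 13.25.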